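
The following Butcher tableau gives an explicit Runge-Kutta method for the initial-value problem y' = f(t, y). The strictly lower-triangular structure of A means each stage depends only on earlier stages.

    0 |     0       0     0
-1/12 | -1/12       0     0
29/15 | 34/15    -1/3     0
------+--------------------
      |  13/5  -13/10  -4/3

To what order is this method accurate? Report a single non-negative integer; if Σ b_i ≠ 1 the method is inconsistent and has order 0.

b = (13/5, -13/10, -4/3)
c = (0, -1/12, 29/15)
Ac = (0, 0, 1/36)
Σ b_i: 13/5·1 + (-13/10)·1 + (-4/3)·1 = -1/30 ≠ 1 ⇒ order 0.

0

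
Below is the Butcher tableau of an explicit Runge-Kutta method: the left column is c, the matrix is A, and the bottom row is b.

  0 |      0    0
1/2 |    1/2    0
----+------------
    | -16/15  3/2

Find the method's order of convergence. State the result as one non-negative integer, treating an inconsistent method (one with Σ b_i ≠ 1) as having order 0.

0

b = (-16/15, 3/2)
c = (0, 1/2)
Σ b_i: (-16/15)·1 + 3/2·1 = 13/30 ≠ 1 ⇒ order 0.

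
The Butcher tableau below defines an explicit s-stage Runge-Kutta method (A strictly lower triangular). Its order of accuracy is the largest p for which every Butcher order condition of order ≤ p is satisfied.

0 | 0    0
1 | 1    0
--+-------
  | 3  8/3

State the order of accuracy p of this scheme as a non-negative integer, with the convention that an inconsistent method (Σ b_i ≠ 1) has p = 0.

b = (3, 8/3)
c = (0, 1)
Σ b_i: 3·1 + 8/3·1 = 17/3 ≠ 1 ⇒ order 0.

0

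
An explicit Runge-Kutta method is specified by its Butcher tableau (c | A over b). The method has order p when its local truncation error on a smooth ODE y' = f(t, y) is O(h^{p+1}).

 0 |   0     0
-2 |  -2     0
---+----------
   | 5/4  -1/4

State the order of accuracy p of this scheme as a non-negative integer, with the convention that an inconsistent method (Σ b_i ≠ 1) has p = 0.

2

b = (5/4, -1/4)
c = (0, -2)
Σ b_i: 5/4·1 + (-1/4)·1 = 1 ✓
b·c: (-1/4)·(-2) = 1/2 ✓; 2 stages ⇒ order 2.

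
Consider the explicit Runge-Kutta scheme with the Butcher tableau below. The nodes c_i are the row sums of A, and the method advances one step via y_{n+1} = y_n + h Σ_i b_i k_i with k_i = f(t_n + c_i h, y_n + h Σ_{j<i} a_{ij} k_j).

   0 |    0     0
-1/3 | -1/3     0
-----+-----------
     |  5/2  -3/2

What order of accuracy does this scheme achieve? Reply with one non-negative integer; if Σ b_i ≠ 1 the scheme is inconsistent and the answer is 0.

b = (5/2, -3/2)
c = (0, -1/3)
Σ b_i: 5/2·1 + (-3/2)·1 = 1 ✓
b·c: (-3/2)·(-1/3) = 1/2 ✓; 2 stages ⇒ order 2.

2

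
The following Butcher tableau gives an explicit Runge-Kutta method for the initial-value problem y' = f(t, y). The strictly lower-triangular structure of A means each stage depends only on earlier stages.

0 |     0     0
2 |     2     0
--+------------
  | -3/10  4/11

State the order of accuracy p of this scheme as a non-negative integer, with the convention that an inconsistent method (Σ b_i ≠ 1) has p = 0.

0

b = (-3/10, 4/11)
c = (0, 2)
Σ b_i: (-3/10)·1 + 4/11·1 = 7/110 ≠ 1 ⇒ order 0.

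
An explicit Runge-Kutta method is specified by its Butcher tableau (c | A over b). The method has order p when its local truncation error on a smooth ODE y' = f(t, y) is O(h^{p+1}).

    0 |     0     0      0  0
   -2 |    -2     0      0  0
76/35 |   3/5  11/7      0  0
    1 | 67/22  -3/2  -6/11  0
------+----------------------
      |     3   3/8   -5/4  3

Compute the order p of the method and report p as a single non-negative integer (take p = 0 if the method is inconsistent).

b = (3, 3/8, -5/4, 3)
c = (0, -2, 76/35, 1)
Ac = (0, 0, -22/7, 699/385)
Σ b_i: 3·1 + 3/8·1 + (-5/4)·1 + 3·1 = 41/8 ≠ 1 ⇒ order 0.

0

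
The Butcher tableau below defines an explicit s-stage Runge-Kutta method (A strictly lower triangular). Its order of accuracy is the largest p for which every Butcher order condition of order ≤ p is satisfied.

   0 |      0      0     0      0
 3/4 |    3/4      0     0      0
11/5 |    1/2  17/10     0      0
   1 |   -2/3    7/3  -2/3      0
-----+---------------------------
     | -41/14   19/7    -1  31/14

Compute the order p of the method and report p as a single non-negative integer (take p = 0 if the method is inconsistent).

b = (-41/14, 19/7, -1, 31/14)
c = (0, 3/4, 11/5, 1)
Ac = (0, 0, 51/40, 17/60)
Σ b_i: (-41/14)·1 + 19/7·1 + (-1)·1 + 31/14·1 = 1 ✓
b·c: 19/7·3/4 + (-1)·11/5 + 31/14·1 = 41/20 ≠ 1/2 ⇒ order 1.

1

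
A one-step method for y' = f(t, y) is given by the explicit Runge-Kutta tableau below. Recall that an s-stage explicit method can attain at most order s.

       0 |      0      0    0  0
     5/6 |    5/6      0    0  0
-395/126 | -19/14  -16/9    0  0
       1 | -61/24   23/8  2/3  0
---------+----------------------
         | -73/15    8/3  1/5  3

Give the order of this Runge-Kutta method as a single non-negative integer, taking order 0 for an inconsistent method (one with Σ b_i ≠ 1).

b = (-73/15, 8/3, 1/5, 3)
c = (0, 5/6, -395/126, 1)
Ac = (0, 0, -40/27, 925/3024)
Σ b_i: (-73/15)·1 + 8/3·1 + 1/5·1 + 3·1 = 1 ✓
b·c: 8/3·5/6 + 1/5·(-395/126) + 3·1 = 193/42 ≠ 1/2 ⇒ order 1.

1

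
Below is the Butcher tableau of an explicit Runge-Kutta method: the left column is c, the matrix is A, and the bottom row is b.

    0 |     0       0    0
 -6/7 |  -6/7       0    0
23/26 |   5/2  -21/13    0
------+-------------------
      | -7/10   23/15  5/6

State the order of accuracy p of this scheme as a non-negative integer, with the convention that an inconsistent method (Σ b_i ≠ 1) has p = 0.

0

b = (-7/10, 23/15, 5/6)
c = (0, -6/7, 23/26)
Ac = (0, 0, 18/13)
Σ b_i: (-7/10)·1 + 23/15·1 + 5/6·1 = 5/3 ≠ 1 ⇒ order 0.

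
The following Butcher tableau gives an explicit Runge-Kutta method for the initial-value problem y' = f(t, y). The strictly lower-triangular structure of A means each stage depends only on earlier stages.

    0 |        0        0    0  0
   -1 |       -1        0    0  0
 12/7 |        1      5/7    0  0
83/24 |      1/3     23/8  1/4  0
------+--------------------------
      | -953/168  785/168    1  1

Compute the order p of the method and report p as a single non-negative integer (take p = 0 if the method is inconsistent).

b = (-953/168, 785/168, 1, 1)
c = (0, -1, 12/7, 83/24)
Ac = (0, 0, -5/7, -137/56)
Σ b_i: (-953/168)·1 + 785/168·1 + 1·1 + 1·1 = 1 ✓
b·c: 785/168·(-1) + 1·12/7 + 1·83/24 = 1/2 ✓
b·c²: 785/168·1 + 1·144/49 + 1·6889/576 = 552385/28224 ≠ 1/3 ⇒ order 2.
b·Ac: 1·(-5/7) + 1·(-137/56) = -177/56 ≠ 1/6

2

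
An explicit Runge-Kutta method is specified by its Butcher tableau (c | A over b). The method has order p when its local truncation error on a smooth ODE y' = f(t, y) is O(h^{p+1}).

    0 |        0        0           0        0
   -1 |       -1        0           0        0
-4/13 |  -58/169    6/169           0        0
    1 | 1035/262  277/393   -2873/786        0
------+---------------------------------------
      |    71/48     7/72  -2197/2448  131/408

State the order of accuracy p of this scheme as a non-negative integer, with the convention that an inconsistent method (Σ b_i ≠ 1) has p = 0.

b = (71/48, 7/72, -2197/2448, 131/408)
c = (0, -1, -4/13, 1)
Ac = (0, 0, -6/169, 55/131)
Σ b_i: 71/48·1 + 7/72·1 + (-2197/2448)·1 + 131/408·1 = 1 ✓
b·c: 7/72·(-1) + (-2197/2448)·(-4/13) + 131/408·1 = 1/2 ✓
b·c²: 7/72·1 + (-2197/2448)·16/169 + 131/408·1 = 1/3 ✓
b·Ac: (-2197/2448)·(-6/169) + 131/408·55/131 = 1/6 ✓
b·c³: 7/72·(-1) + (-2197/2448)·(-64/2197) + 131/408·1 = 1/4 ✓
b·(c∘Ac): (-2197/2448)·24/2197 + 131/408·55/131 = 1/8 ✓
b·Ac²: (-2197/2448)·6/169 + 131/408·47/131 = 1/12 ✓
b·A²c: 131/408·17/131 = 1/24 ✓; 4 stages ⇒ order 4.

4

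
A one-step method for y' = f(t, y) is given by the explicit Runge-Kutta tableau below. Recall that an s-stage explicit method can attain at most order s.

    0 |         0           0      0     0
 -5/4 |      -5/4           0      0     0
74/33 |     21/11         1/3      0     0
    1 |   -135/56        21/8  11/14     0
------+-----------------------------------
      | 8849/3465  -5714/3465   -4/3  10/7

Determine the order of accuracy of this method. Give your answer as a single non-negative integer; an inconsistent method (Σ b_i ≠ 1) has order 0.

b = (8849/3465, -5714/3465, -4/3, 10/7)
c = (0, -5/4, 74/33, 1)
Ac = (0, 0, -5/12, -1021/672)
Σ b_i: 8849/3465·1 + (-5714/3465)·1 + (-4/3)·1 + 10/7·1 = 1 ✓
b·c: (-5714/3465)·(-5/4) + (-4/3)·74/33 + 10/7·1 = 1/2 ✓
b·c²: (-5714/3465)·25/16 + (-4/3)·5476/1089 + 10/7·1 = -1436669/182952 ≠ 1/3 ⇒ order 2.
b·Ac: (-4/3)·(-5/12) + 10/7·(-1021/672) = -11395/7056 ≠ 1/6

2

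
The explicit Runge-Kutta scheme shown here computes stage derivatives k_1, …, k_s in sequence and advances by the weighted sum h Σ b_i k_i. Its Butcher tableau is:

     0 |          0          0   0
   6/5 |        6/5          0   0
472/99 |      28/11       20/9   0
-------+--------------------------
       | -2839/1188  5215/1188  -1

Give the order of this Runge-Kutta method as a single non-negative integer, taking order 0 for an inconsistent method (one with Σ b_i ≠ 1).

b = (-2839/1188, 5215/1188, -1)
c = (0, 6/5, 472/99)
Ac = (0, 0, 8/3)
Σ b_i: (-2839/1188)·1 + 5215/1188·1 + (-1)·1 = 1 ✓
b·c: 5215/1188·6/5 + (-1)·472/99 = 1/2 ✓
b·c²: 5215/1188·36/25 + (-1)·222784/9801 = -804149/49005 ≠ 1/3 ⇒ order 2.
b·Ac: (-1)·8/3 = -8/3 ≠ 1/6

2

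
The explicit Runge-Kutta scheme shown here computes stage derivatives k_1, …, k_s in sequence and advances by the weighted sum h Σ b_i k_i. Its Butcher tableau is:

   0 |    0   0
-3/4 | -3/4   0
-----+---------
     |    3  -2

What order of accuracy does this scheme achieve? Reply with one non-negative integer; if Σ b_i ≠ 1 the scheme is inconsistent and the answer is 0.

1

b = (3, -2)
c = (0, -3/4)
Σ b_i: 3·1 + (-2)·1 = 1 ✓
b·c: (-2)·(-3/4) = 3/2 ≠ 1/2 ⇒ order 1.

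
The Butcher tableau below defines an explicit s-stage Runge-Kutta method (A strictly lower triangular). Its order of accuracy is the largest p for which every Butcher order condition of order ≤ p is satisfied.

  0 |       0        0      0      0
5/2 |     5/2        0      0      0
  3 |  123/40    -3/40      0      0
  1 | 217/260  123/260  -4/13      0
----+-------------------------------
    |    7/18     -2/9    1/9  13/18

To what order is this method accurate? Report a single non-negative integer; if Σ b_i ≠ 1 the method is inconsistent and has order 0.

4

b = (7/18, -2/9, 1/9, 13/18)
c = (0, 5/2, 3, 1)
Ac = (0, 0, -3/16, 27/104)
Σ b_i: 7/18·1 + (-2/9)·1 + 1/9·1 + 13/18·1 = 1 ✓
b·c: (-2/9)·5/2 + 1/9·3 + 13/18·1 = 1/2 ✓
b·c²: (-2/9)·25/4 + 1/9·9 + 13/18·1 = 1/3 ✓
b·Ac: 1/9·(-3/16) + 13/18·27/104 = 1/6 ✓
b·c³: (-2/9)·125/8 + 1/9·27 + 13/18·1 = 1/4 ✓
b·(c∘Ac): 1/9·(-9/16) + 13/18·27/104 = 1/8 ✓
b·Ac²: 1/9·(-15/32) + 13/18·3/16 = 1/12 ✓
b·A²c: 13/18·3/52 = 1/24 ✓; 4 stages ⇒ order 4.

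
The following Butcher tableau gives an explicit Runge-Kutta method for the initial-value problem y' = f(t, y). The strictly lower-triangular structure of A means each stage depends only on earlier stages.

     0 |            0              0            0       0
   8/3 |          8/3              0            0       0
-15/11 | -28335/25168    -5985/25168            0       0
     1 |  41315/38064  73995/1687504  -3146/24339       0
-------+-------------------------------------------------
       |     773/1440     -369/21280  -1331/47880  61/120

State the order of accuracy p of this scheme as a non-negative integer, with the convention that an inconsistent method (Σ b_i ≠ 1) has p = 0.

b = (773/1440, -369/21280, -1331/47880, 61/120)
c = (0, 8/3, -15/11, 1)
Ac = (0, 0, -1995/3146, 465/1586)
Σ b_i: 773/1440·1 + (-369/21280)·1 + (-1331/47880)·1 + 61/120·1 = 1 ✓
b·c: (-369/21280)·8/3 + (-1331/47880)·(-15/11) + 61/120·1 = 1/2 ✓
b·c²: (-369/21280)·64/9 + (-1331/47880)·225/121 + 61/120·1 = 1/3 ✓
b·Ac: (-1331/47880)·(-1995/3146) + 61/120·465/1586 = 1/6 ✓
b·c³: (-369/21280)·512/27 + (-1331/47880)·(-3375/1331) + 61/120·1 = 1/4 ✓
b·(c∘Ac): (-1331/47880)·29925/34606 + 61/120·465/1586 = 1/8 ✓
b·Ac²: (-1331/47880)·(-2660/1573) + 61/120·170/2379 = 1/12 ✓
b·A²c: 61/120·5/61 = 1/24 ✓; 4 stages ⇒ order 4.

4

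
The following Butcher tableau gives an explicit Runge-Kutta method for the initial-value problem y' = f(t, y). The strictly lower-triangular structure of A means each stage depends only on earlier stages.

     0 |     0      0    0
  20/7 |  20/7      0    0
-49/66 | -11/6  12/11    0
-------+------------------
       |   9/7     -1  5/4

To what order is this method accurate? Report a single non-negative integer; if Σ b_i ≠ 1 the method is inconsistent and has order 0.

0

b = (9/7, -1, 5/4)
c = (0, 20/7, -49/66)
Ac = (0, 0, 240/77)
Σ b_i: 9/7·1 + (-1)·1 + 5/4·1 = 43/28 ≠ 1 ⇒ order 0.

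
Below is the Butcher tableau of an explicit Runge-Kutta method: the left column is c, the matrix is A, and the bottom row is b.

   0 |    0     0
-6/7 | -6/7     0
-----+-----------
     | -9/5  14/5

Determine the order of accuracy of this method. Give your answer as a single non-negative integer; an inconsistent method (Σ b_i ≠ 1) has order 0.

b = (-9/5, 14/5)
c = (0, -6/7)
Σ b_i: (-9/5)·1 + 14/5·1 = 1 ✓
b·c: 14/5·(-6/7) = -12/5 ≠ 1/2 ⇒ order 1.

1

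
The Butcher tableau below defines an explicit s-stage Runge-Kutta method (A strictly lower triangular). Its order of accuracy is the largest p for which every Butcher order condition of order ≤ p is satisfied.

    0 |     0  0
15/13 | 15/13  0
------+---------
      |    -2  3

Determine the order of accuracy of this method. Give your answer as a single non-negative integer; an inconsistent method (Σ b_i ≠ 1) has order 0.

1

b = (-2, 3)
c = (0, 15/13)
Σ b_i: (-2)·1 + 3·1 = 1 ✓
b·c: 3·15/13 = 45/13 ≠ 1/2 ⇒ order 1.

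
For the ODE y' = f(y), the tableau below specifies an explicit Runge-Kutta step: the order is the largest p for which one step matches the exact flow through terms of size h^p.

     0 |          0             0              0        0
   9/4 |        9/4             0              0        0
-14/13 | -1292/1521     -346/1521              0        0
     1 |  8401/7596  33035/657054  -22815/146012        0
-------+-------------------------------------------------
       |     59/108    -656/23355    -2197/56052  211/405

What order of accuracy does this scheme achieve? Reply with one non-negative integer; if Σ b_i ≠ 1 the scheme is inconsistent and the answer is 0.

4

b = (59/108, -656/23355, -2197/56052, 211/405)
c = (0, 9/4, -14/13, 1)
Ac = (0, 0, -173/338, 475/1688)
Σ b_i: 59/108·1 + (-656/23355)·1 + (-2197/56052)·1 + 211/405·1 = 1 ✓
b·c: (-656/23355)·9/4 + (-2197/56052)·(-14/13) + 211/405·1 = 1/2 ✓
b·c²: (-656/23355)·81/16 + (-2197/56052)·196/169 + 211/405·1 = 1/3 ✓
b·Ac: (-2197/56052)·(-173/338) + 211/405·475/1688 = 1/6 ✓
b·c³: (-656/23355)·729/64 + (-2197/56052)·(-2744/2197) + 211/405·1 = 1/4 ✓
b·(c∘Ac): (-2197/56052)·1211/2197 + 211/405·475/1688 = 1/8 ✓
b·Ac²: (-2197/56052)·(-1557/1352) + 211/405·495/6752 = 1/12 ✓
b·A²c: 211/405·135/1688 = 1/24 ✓; 4 stages ⇒ order 4.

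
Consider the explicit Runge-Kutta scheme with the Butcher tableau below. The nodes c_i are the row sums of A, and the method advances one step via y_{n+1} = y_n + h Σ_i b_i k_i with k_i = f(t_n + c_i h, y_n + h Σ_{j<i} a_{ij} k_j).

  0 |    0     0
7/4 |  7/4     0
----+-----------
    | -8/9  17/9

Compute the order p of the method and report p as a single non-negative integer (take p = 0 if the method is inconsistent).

b = (-8/9, 17/9)
c = (0, 7/4)
Σ b_i: (-8/9)·1 + 17/9·1 = 1 ✓
b·c: 17/9·7/4 = 119/36 ≠ 1/2 ⇒ order 1.

1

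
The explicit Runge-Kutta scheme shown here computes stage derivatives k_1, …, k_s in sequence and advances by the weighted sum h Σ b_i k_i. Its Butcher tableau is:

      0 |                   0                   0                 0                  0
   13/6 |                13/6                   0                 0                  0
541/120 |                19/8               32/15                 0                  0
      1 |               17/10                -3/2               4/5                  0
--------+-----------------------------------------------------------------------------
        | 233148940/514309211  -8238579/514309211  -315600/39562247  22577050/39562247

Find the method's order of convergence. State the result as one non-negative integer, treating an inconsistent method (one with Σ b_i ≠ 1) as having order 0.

b = (233148940/514309211, -8238579/514309211, -315600/39562247, 22577050/39562247)
c = (0, 13/6, 541/120, 1)
Ac = (0, 0, 208/45, 107/300)
Σ b_i: 233148940/514309211·1 + (-8238579/514309211)·1 + (-315600/39562247)·1 + 22577050/39562247·1 = 1 ✓
b·c: (-8238579/514309211)·13/6 + (-315600/39562247)·541/120 + 22577050/39562247·1 = 1/2 ✓
b·c²: (-8238579/514309211)·169/36 + (-315600/39562247)·292681/14400 + 22577050/39562247·1 = 1/3 ✓
b·Ac: (-315600/39562247)·208/45 + 22577050/39562247·107/300 = 1/6 ✓
b·c³: (-8238579/514309211)·2197/216 + (-315600/39562247)·158340421/1728000 + 22577050/39562247·1 = -2046079007/6329959520 ≠ 1/4 ⇒ order 3.
b·(c∘Ac): (-315600/39562247)·14066/675 + 22577050/39562247·107/300 = 26565205/712120446 ≠ 1/8
b·Ac²: (-315600/39562247)·1352/135 + 22577050/39562247·165931/18000 = 24595602157/4747469640 ≠ 1/12
b·A²c: 22577050/39562247·832/225 = 751364224/356060223 ≠ 1/24

3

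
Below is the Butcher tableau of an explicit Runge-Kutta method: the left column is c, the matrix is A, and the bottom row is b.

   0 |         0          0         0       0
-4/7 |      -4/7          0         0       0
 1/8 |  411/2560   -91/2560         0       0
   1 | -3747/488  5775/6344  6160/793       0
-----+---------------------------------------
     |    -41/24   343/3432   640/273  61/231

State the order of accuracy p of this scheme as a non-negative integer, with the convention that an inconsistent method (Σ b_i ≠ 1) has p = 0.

4

b = (-41/24, 343/3432, 640/273, 61/231)
c = (0, -4/7, 1/8, 1)
Ac = (0, 0, 13/640, 55/122)
Σ b_i: (-41/24)·1 + 343/3432·1 + 640/273·1 + 61/231·1 = 1 ✓
b·c: 343/3432·(-4/7) + 640/273·1/8 + 61/231·1 = 1/2 ✓
b·c²: 343/3432·16/49 + 640/273·1/64 + 61/231·1 = 1/3 ✓
b·Ac: 640/273·13/640 + 61/231·55/122 = 1/6 ✓
b·c³: 343/3432·(-64/343) + 640/273·1/512 + 61/231·1 = 1/4 ✓
b·(c∘Ac): 640/273·13/5120 + 61/231·55/122 = 1/8 ✓
b·Ac²: 640/273·(-13/1120) + 61/231·715/1708 = 1/12 ✓
b·A²c: 61/231·77/488 = 1/24 ✓; 4 stages ⇒ order 4.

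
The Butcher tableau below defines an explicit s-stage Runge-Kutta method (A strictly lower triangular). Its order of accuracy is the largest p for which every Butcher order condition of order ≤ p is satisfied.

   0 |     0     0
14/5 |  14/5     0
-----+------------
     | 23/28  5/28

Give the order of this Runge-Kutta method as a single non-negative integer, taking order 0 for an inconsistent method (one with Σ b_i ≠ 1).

b = (23/28, 5/28)
c = (0, 14/5)
Σ b_i: 23/28·1 + 5/28·1 = 1 ✓
b·c: 5/28·14/5 = 1/2 ✓; 2 stages ⇒ order 2.

2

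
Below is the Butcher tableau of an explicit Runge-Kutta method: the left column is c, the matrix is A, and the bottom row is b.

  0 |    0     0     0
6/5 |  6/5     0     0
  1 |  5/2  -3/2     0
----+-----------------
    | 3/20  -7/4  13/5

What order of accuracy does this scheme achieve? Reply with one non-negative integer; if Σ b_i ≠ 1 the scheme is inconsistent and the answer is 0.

2

b = (3/20, -7/4, 13/5)
c = (0, 6/5, 1)
Ac = (0, 0, -9/5)
Σ b_i: 3/20·1 + (-7/4)·1 + 13/5·1 = 1 ✓
b·c: (-7/4)·6/5 + 13/5·1 = 1/2 ✓
b·c²: (-7/4)·36/25 + 13/5·1 = 2/25 ≠ 1/3 ⇒ order 2.
b·Ac: 13/5·(-9/5) = -117/25 ≠ 1/6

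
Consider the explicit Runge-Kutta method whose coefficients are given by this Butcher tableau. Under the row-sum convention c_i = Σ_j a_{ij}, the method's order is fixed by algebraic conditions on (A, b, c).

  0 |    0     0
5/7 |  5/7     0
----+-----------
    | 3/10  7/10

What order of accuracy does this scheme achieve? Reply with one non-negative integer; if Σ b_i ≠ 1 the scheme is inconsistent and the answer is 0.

b = (3/10, 7/10)
c = (0, 5/7)
Σ b_i: 3/10·1 + 7/10·1 = 1 ✓
b·c: 7/10·5/7 = 1/2 ✓; 2 stages ⇒ order 2.

2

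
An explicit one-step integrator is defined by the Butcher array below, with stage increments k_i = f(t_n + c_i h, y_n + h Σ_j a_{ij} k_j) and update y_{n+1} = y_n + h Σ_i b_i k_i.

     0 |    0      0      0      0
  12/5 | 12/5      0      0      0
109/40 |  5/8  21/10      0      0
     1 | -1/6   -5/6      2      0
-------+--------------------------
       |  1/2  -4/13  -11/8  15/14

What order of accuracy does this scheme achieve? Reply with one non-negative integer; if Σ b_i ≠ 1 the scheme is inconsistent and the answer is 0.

0

b = (1/2, -4/13, -11/8, 15/14)
c = (0, 12/5, 109/40, 1)
Ac = (0, 0, 126/25, 69/20)
Σ b_i: 1/2·1 + (-4/13)·1 + (-11/8)·1 + 15/14·1 = -81/728 ≠ 1 ⇒ order 0.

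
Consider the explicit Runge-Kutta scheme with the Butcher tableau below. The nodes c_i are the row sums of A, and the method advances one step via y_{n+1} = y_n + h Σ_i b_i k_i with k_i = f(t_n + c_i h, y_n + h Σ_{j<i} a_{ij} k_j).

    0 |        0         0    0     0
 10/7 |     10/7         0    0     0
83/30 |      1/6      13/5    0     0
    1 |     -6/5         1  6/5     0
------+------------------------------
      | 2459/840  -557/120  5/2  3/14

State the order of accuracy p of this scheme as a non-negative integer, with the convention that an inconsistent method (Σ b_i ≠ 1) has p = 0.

b = (2459/840, -557/120, 5/2, 3/14)
c = (0, 10/7, 83/30, 1)
Ac = (0, 0, 26/7, 831/175)
Σ b_i: 2459/840·1 + (-557/120)·1 + 5/2·1 + 3/14·1 = 1 ✓
b·c: (-557/120)·10/7 + 5/2·83/30 + 3/14·1 = 1/2 ✓
b·c²: (-557/120)·100/49 + 5/2·6889/900 + 3/14·1 = 174241/17640 ≠ 1/3 ⇒ order 2.
b·Ac: 5/2·26/7 + 3/14·831/175 = 25243/2450 ≠ 1/6

2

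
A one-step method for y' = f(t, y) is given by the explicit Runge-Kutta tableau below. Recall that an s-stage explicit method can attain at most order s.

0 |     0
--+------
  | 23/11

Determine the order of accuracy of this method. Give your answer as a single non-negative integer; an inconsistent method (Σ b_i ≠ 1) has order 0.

b = (23/11)
c = (0)
Σ b_i: 23/11·1 = 23/11 ≠ 1 ⇒ order 0.

0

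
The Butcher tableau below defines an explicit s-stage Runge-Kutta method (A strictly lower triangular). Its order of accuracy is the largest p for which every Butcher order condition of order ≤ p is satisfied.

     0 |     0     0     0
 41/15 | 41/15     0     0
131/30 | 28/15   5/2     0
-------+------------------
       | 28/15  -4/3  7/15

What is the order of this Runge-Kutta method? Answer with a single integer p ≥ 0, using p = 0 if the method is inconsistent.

b = (28/15, -4/3, 7/15)
c = (0, 41/15, 131/30)
Ac = (0, 0, 41/6)
Σ b_i: 28/15·1 + (-4/3)·1 + 7/15·1 = 1 ✓
b·c: (-4/3)·41/15 + 7/15·131/30 = -241/150 ≠ 1/2 ⇒ order 1.

1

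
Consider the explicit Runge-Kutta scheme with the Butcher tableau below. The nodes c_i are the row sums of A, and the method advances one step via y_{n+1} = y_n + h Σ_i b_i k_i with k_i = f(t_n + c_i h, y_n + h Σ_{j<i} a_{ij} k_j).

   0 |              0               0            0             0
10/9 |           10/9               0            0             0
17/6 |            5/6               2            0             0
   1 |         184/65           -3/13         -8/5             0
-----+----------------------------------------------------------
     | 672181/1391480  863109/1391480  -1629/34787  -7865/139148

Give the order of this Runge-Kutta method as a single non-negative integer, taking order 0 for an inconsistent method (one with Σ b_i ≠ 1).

3

b = (672181/1391480, 863109/1391480, -1629/34787, -7865/139148)
c = (0, 10/9, 17/6, 1)
Ac = (0, 0, 20/9, -934/195)
Σ b_i: 672181/1391480·1 + 863109/1391480·1 + (-1629/34787)·1 + (-7865/139148)·1 = 1 ✓
b·c: 863109/1391480·10/9 + (-1629/34787)·17/6 + (-7865/139148)·1 = 1/2 ✓
b·c²: 863109/1391480·100/81 + (-1629/34787)·289/36 + (-7865/139148)·1 = 1/3 ✓
b·Ac: (-1629/34787)·20/9 + (-7865/139148)·(-934/195) = 1/6 ✓
b·c³: 863109/1391480·1000/729 + (-1629/34787)·4913/216 + (-7865/139148)·1 = -2034587/7513992 ≠ 1/4 ⇒ order 3.
b·(c∘Ac): (-1629/34787)·170/27 + (-7865/139148)·(-934/195) = -5033/208722 ≠ 1/8
b·Ac²: (-1629/34787)·200/81 + (-7865/139148)·(-23042/1755) = 1176841/1878498 ≠ 1/12
b·A²c: (-7865/139148)·(-32/9) = 62920/313083 ≠ 1/24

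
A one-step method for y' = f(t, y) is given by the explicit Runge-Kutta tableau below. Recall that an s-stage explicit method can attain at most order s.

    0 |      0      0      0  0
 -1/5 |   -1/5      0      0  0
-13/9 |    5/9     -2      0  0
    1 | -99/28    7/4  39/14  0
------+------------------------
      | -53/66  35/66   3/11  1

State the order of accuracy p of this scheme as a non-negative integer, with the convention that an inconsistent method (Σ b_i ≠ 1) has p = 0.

b = (-53/66, 35/66, 3/11, 1)
c = (0, -1/5, -13/9, 1)
Ac = (0, 0, 2/5, -1837/420)
Σ b_i: (-53/66)·1 + 35/66·1 + 3/11·1 + 1·1 = 1 ✓
b·c: 35/66·(-1/5) + 3/11·(-13/9) + 1·1 = 1/2 ✓
b·c²: 35/66·1/25 + 3/11·169/81 + 1·1 = 4723/2970 ≠ 1/3 ⇒ order 2.
b·Ac: 3/11·2/5 + 1·(-1837/420) = -19703/4620 ≠ 1/6

2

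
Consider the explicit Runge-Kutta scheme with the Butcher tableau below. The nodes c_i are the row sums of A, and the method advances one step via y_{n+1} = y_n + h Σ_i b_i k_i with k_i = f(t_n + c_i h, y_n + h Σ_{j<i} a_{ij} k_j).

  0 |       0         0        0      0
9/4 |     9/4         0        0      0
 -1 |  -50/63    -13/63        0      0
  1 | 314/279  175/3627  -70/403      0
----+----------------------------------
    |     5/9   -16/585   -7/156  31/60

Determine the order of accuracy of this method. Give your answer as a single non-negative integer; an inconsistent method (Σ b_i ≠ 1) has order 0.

b = (5/9, -16/585, -7/156, 31/60)
c = (0, 9/4, -1, 1)
Ac = (0, 0, -13/28, 35/124)
Σ b_i: 5/9·1 + (-16/585)·1 + (-7/156)·1 + 31/60·1 = 1 ✓
b·c: (-16/585)·9/4 + (-7/156)·(-1) + 31/60·1 = 1/2 ✓
b·c²: (-16/585)·81/16 + (-7/156)·1 + 31/60·1 = 1/3 ✓
b·Ac: (-7/156)·(-13/28) + 31/60·35/124 = 1/6 ✓
b·c³: (-16/585)·729/64 + (-7/156)·(-1) + 31/60·1 = 1/4 ✓
b·(c∘Ac): (-7/156)·13/28 + 31/60·35/124 = 1/8 ✓
b·Ac²: (-7/156)·(-117/112) + 31/60·35/496 = 1/12 ✓
b·A²c: 31/60·5/62 = 1/24 ✓; 4 stages ⇒ order 4.

4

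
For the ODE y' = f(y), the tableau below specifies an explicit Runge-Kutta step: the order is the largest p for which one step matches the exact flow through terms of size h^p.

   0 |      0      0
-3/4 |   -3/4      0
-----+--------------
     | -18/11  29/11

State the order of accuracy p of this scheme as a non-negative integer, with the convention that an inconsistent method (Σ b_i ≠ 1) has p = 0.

1

b = (-18/11, 29/11)
c = (0, -3/4)
Σ b_i: (-18/11)·1 + 29/11·1 = 1 ✓
b·c: 29/11·(-3/4) = -87/44 ≠ 1/2 ⇒ order 1.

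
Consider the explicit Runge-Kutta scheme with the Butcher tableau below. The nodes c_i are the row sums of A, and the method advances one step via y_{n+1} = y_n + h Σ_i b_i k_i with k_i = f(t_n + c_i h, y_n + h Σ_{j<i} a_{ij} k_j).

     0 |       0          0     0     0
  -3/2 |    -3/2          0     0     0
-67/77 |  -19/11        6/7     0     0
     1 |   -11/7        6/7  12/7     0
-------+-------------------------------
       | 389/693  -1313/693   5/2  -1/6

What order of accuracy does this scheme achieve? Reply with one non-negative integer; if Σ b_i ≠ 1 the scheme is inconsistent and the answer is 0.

b = (389/693, -1313/693, 5/2, -1/6)
c = (0, -3/2, -67/77, 1)
Ac = (0, 0, -9/7, -1497/539)
Σ b_i: 389/693·1 + (-1313/693)·1 + 5/2·1 + (-1/6)·1 = 1 ✓
b·c: (-1313/693)·(-3/2) + 5/2·(-67/77) + (-1/6)·1 = 1/2 ✓
b·c²: (-1313/693)·9/4 + 5/2·4489/5929 + (-1/6)·1 = -180491/71148 ≠ 1/3 ⇒ order 2.
b·Ac: 5/2·(-9/7) + (-1/6)·(-1497/539) = -1483/539 ≠ 1/6

2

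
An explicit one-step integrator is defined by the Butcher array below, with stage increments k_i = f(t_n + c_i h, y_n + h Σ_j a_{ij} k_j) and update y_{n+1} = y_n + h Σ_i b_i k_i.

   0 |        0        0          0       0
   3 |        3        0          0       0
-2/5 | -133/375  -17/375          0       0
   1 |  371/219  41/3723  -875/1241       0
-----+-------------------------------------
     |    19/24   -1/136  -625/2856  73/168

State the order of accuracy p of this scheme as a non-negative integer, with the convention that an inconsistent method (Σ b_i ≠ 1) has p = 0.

4

b = (19/24, -1/136, -625/2856, 73/168)
c = (0, 3, -2/5, 1)
Ac = (0, 0, -17/125, 23/73)
Σ b_i: 19/24·1 + (-1/136)·1 + (-625/2856)·1 + 73/168·1 = 1 ✓
b·c: (-1/136)·3 + (-625/2856)·(-2/5) + 73/168·1 = 1/2 ✓
b·c²: (-1/136)·9 + (-625/2856)·4/25 + 73/168·1 = 1/3 ✓
b·Ac: (-625/2856)·(-17/125) + 73/168·23/73 = 1/6 ✓
b·c³: (-1/136)·27 + (-625/2856)·(-8/125) + 73/168·1 = 1/4 ✓
b·(c∘Ac): (-625/2856)·34/625 + 73/168·23/73 = 1/8 ✓
b·Ac²: (-625/2856)·(-51/125) + 73/168·(-1/73) = 1/12 ✓
b·A²c: 73/168·7/73 = 1/24 ✓; 4 stages ⇒ order 4.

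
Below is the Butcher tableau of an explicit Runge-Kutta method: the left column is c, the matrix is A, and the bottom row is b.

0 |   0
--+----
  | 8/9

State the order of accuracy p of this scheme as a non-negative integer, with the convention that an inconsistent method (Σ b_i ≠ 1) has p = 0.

b = (8/9)
c = (0)
Σ b_i: 8/9·1 = 8/9 ≠ 1 ⇒ order 0.

0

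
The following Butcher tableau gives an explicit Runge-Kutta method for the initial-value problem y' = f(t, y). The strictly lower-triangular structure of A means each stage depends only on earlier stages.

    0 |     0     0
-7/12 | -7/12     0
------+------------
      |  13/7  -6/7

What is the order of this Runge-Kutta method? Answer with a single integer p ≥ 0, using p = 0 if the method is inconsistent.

2

b = (13/7, -6/7)
c = (0, -7/12)
Σ b_i: 13/7·1 + (-6/7)·1 = 1 ✓
b·c: (-6/7)·(-7/12) = 1/2 ✓; 2 stages ⇒ order 2.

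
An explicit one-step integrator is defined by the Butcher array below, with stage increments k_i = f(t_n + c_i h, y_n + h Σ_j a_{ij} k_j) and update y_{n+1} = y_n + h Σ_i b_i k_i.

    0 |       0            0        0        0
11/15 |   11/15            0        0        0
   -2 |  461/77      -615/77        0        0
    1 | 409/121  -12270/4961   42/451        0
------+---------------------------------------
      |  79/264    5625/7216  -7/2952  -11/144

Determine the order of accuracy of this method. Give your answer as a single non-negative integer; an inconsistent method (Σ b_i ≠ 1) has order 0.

4

b = (79/264, 5625/7216, -7/2952, -11/144)
c = (0, 11/15, -2, 1)
Ac = (0, 0, -41/7, -2)
Σ b_i: 79/264·1 + 5625/7216·1 + (-7/2952)·1 + (-11/144)·1 = 1 ✓
b·c: 5625/7216·11/15 + (-7/2952)·(-2) + (-11/144)·1 = 1/2 ✓
b·c²: 5625/7216·121/225 + (-7/2952)·4 + (-11/144)·1 = 1/3 ✓
b·Ac: (-7/2952)·(-41/7) + (-11/144)·(-2) = 1/6 ✓
b·c³: 5625/7216·1331/3375 + (-7/2952)·(-8) + (-11/144)·1 = 1/4 ✓
b·(c∘Ac): (-7/2952)·82/7 + (-11/144)·(-2) = 1/8 ✓
b·Ac²: (-7/2952)·(-451/105) + (-11/144)·(-158/165) = 1/12 ✓
b·A²c: (-11/144)·(-6/11) = 1/24 ✓; 4 stages ⇒ order 4.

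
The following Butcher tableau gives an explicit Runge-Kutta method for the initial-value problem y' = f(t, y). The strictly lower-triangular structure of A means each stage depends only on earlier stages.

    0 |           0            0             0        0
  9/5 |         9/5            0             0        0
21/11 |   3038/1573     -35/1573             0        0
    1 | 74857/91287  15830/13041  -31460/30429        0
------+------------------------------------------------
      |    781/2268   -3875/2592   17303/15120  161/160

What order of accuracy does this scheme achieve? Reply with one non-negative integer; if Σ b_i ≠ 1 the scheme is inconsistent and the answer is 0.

4

b = (781/2268, -3875/2592, 17303/15120, 161/160)
c = (0, 9/5, 21/11, 1)
Ac = (0, 0, -63/1573, 34/161)
Σ b_i: 781/2268·1 + (-3875/2592)·1 + 17303/15120·1 + 161/160·1 = 1 ✓
b·c: (-3875/2592)·9/5 + 17303/15120·21/11 + 161/160·1 = 1/2 ✓
b·c²: (-3875/2592)·81/25 + 17303/15120·441/121 + 161/160·1 = 1/3 ✓
b·Ac: 17303/15120·(-63/1573) + 161/160·34/161 = 1/6 ✓
b·c³: (-3875/2592)·729/125 + 17303/15120·9261/1331 + 161/160·1 = 1/4 ✓
b·(c∘Ac): 17303/15120·(-1323/17303) + 161/160·34/161 = 1/8 ✓
b·Ac²: 17303/15120·(-567/7865) + 161/160·398/2415 = 1/12 ✓
b·A²c: 161/160·20/483 = 1/24 ✓; 4 stages ⇒ order 4.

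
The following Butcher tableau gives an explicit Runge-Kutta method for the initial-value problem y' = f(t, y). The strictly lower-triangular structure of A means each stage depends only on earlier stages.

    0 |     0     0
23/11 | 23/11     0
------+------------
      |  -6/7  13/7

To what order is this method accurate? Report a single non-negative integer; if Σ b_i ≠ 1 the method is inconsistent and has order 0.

1

b = (-6/7, 13/7)
c = (0, 23/11)
Σ b_i: (-6/7)·1 + 13/7·1 = 1 ✓
b·c: 13/7·23/11 = 299/77 ≠ 1/2 ⇒ order 1.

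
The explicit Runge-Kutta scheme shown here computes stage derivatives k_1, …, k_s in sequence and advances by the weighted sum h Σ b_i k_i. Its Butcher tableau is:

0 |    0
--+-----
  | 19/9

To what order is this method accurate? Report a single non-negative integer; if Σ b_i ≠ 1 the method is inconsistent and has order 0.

b = (19/9)
c = (0)
Σ b_i: 19/9·1 = 19/9 ≠ 1 ⇒ order 0.

0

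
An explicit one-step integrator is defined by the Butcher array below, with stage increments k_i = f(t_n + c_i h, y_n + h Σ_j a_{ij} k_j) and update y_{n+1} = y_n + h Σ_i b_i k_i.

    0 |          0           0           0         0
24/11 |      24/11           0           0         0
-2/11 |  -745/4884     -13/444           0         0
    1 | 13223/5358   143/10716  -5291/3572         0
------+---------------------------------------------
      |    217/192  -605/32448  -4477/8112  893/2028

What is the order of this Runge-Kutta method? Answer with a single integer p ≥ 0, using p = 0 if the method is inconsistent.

b = (217/192, -605/32448, -4477/8112, 893/2028)
c = (0, 24/11, -2/11, 1)
Ac = (0, 0, -26/407, 533/1786)
Σ b_i: 217/192·1 + (-605/32448)·1 + (-4477/8112)·1 + 893/2028·1 = 1 ✓
b·c: (-605/32448)·24/11 + (-4477/8112)·(-2/11) + 893/2028·1 = 1/2 ✓
b·c²: (-605/32448)·576/121 + (-4477/8112)·4/121 + 893/2028·1 = 1/3 ✓
b·Ac: (-4477/8112)·(-26/407) + 893/2028·533/1786 = 1/6 ✓
b·c³: (-605/32448)·13824/1331 + (-4477/8112)·(-8/1331) + 893/2028·1 = 1/4 ✓
b·(c∘Ac): (-4477/8112)·52/4477 + 893/2028·533/1786 = 1/8 ✓
b·Ac²: (-4477/8112)·(-624/4477) + 893/2028·13/893 = 1/12 ✓
b·A²c: 893/2028·169/1786 = 1/24 ✓; 4 stages ⇒ order 4.

4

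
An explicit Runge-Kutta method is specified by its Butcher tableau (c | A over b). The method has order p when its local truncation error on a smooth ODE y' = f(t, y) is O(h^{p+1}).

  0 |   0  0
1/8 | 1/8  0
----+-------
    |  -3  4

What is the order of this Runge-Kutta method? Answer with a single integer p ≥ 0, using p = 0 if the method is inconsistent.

b = (-3, 4)
c = (0, 1/8)
Σ b_i: (-3)·1 + 4·1 = 1 ✓
b·c: 4·1/8 = 1/2 ✓; 2 stages ⇒ order 2.

2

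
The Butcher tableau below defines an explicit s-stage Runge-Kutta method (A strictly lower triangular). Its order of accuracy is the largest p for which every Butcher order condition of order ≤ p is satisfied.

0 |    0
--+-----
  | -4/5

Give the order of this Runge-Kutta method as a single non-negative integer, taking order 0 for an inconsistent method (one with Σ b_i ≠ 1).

b = (-4/5)
c = (0)
Σ b_i: (-4/5)·1 = -4/5 ≠ 1 ⇒ order 0.

0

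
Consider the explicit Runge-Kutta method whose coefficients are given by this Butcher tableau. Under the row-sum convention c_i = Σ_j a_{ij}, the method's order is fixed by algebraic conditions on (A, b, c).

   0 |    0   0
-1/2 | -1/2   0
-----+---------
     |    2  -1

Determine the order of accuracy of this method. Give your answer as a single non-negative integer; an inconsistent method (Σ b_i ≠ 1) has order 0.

b = (2, -1)
c = (0, -1/2)
Σ b_i: 2·1 + (-1)·1 = 1 ✓
b·c: (-1)·(-1/2) = 1/2 ✓; 2 stages ⇒ order 2.

2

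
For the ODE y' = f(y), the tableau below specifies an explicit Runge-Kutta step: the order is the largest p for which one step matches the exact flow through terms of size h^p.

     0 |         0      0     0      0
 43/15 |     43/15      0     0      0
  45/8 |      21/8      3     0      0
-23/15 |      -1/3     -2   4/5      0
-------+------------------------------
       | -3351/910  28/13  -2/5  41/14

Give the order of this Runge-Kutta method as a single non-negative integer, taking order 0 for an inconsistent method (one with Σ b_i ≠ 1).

b = (-3351/910, 28/13, -2/5, 41/14)
c = (0, 43/15, 45/8, -23/15)
Ac = (0, 0, 43/5, -37/30)
Σ b_i: (-3351/910)·1 + 28/13·1 + (-2/5)·1 + 41/14·1 = 1 ✓
b·c: 28/13·43/15 + (-2/5)·45/8 + 41/14·(-23/15) = -3091/5460 ≠ 1/2 ⇒ order 1.

1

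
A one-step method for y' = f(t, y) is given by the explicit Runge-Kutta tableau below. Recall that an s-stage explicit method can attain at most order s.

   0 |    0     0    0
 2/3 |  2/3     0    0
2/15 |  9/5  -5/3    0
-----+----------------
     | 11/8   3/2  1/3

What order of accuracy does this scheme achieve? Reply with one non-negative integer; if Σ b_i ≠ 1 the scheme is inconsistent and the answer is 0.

0

b = (11/8, 3/2, 1/3)
c = (0, 2/3, 2/15)
Ac = (0, 0, -10/9)
Σ b_i: 11/8·1 + 3/2·1 + 1/3·1 = 77/24 ≠ 1 ⇒ order 0.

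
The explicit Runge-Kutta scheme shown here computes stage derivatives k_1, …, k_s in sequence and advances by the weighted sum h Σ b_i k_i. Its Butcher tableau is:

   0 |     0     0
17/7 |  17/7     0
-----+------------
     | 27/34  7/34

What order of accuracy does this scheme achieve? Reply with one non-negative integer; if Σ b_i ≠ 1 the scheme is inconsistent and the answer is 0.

b = (27/34, 7/34)
c = (0, 17/7)
Σ b_i: 27/34·1 + 7/34·1 = 1 ✓
b·c: 7/34·17/7 = 1/2 ✓; 2 stages ⇒ order 2.

2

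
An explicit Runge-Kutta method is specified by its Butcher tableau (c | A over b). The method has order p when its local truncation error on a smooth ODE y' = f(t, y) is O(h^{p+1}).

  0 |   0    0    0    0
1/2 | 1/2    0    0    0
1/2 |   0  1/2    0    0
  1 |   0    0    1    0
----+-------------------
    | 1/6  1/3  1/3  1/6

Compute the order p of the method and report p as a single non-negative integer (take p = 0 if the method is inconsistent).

b = (1/6, 1/3, 1/3, 1/6)
c = (0, 1/2, 1/2, 1)
Ac = (0, 0, 1/4, 1/2)
Σ b_i: 1/6·1 + 1/3·1 + 1/3·1 + 1/6·1 = 1 ✓
b·c: 1/3·1/2 + 1/3·1/2 + 1/6·1 = 1/2 ✓
b·c²: 1/3·1/4 + 1/3·1/4 + 1/6·1 = 1/3 ✓
b·Ac: 1/3·1/4 + 1/6·1/2 = 1/6 ✓
b·c³: 1/3·1/8 + 1/3·1/8 + 1/6·1 = 1/4 ✓
b·(c∘Ac): 1/3·1/8 + 1/6·1/2 = 1/8 ✓
b·Ac²: 1/3·1/8 + 1/6·1/4 = 1/12 ✓
b·A²c: 1/6·1/4 = 1/24 ✓; 4 stages ⇒ order 4.

4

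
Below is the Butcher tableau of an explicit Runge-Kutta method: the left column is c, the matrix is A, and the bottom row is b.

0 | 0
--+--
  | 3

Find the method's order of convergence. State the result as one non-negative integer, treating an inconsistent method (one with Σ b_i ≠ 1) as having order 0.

b = (3)
c = (0)
Σ b_i: 3·1 = 3 ≠ 1 ⇒ order 0.

0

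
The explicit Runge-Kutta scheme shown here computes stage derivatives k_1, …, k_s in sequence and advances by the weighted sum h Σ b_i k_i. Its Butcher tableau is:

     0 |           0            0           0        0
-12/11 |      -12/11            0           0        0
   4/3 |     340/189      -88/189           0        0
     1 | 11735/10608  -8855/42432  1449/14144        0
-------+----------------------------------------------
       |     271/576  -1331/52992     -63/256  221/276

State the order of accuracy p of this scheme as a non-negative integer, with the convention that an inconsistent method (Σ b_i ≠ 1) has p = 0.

b = (271/576, -1331/52992, -63/256, 221/276)
c = (0, -12/11, 4/3, 1)
Ac = (0, 0, 32/63, 161/442)
Σ b_i: 271/576·1 + (-1331/52992)·1 + (-63/256)·1 + 221/276·1 = 1 ✓
b·c: (-1331/52992)·(-12/11) + (-63/256)·4/3 + 221/276·1 = 1/2 ✓
b·c²: (-1331/52992)·144/121 + (-63/256)·16/9 + 221/276·1 = 1/3 ✓
b·Ac: (-63/256)·32/63 + 221/276·161/442 = 1/6 ✓
b·c³: (-1331/52992)·(-1728/1331) + (-63/256)·64/27 + 221/276·1 = 1/4 ✓
b·(c∘Ac): (-63/256)·128/189 + 221/276·161/442 = 1/8 ✓
b·Ac²: (-63/256)·(-128/231) + 221/276·(-161/2431) = 1/12 ✓
b·A²c: 221/276·23/442 = 1/24 ✓; 4 stages ⇒ order 4.

4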